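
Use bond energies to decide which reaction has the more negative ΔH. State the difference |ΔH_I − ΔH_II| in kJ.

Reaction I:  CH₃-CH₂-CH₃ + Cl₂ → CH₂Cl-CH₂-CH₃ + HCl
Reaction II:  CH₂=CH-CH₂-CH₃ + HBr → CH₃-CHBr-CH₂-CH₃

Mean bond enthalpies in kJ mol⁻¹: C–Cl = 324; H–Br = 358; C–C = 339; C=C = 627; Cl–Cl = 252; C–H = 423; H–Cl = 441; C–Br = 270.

Reaction I:
  Bonds broken (reactants):
    C–C: 2 × 339 = 678
    C–H: 8 × 423 = 3384
    Cl–Cl: 1 × 252 = 252
    Σ(broken) = 4314 kJ
  Bonds formed (products):
    C–C: 2 × 339 = 678
    C–Cl: 1 × 324 = 324
    C–H: 7 × 423 = 2961
    H–Cl: 1 × 441 = 441
    Σ(formed) = 4404 kJ
  ΔH_I = 4314 − 4404 = −90 kJ
Reaction II:
  Bonds broken (reactants):
    C–C: 2 × 339 = 678
    C–H: 8 × 423 = 3384
    C=C: 1 × 627 = 627
    H–Br: 1 × 358 = 358
    Σ(broken) = 5047 kJ
  Bonds formed (products):
    C–Br: 1 × 270 = 270
    C–C: 3 × 339 = 1017
    C–H: 9 × 423 = 3807
    Σ(formed) = 5094 kJ
  ΔH_II = 5047 − 5094 = −47 kJ
ΔH_I − ΔH_II = −43 kJ, so reaction I has the more negative ΔH; |ΔH_I − ΔH_II| = 43 kJ.

Reaction I, by 43 kJ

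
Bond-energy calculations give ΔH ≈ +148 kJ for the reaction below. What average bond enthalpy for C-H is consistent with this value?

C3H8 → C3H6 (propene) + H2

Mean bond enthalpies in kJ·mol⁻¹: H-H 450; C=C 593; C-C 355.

D(C-H) ≈ 418 kJ/mol

Let D be the C-H bond energy.
Σ(broken) = 2×355 + 8×D = 710 + 8D
Σ(formed) = 1×355 + 6×D + 1×593 + 1×450 = 1398 + 6D
ΔH = Σ(broken) − Σ(formed) = (710 + 8D) − (1398 + 6D) = −688 + 2D
Setting this equal to +148 kJ gives 2D = 836, so D = 418 kJ/mol.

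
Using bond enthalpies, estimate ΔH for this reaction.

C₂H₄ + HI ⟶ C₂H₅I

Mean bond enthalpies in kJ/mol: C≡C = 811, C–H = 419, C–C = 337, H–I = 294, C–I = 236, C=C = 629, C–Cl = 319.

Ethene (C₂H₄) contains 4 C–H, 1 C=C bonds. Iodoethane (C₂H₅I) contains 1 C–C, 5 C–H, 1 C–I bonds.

ΔH ≈ −69 kJ

Bonds broken (reactants):
  C–H: 4 × 419 = 1676
  C=C: 1 × 629 = 629
  H–I: 1 × 294 = 294
  Σ(broken) = 2599 kJ
Bonds formed (products):
  C–C: 1 × 337 = 337
  C–H: 5 × 419 = 2095
  C–I: 1 × 236 = 236
  Σ(formed) = 2668 kJ
ΔH = Σ(broken) − Σ(formed) = 2599 − 2668 = −69 kJ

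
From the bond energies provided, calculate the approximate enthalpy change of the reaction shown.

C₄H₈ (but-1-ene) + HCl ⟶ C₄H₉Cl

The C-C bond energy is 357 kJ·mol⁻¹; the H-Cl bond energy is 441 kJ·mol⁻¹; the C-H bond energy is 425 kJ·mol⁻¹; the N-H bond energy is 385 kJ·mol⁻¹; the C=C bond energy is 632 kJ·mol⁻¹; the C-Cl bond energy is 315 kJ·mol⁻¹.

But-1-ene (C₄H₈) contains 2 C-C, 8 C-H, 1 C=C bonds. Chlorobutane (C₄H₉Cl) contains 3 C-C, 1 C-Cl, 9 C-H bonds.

Bonds broken (reactants):
  C-C: 2 × 357 = 714
  C-H: 8 × 425 = 3400
  C=C: 1 × 632 = 632
  H-Cl: 1 × 441 = 441
  Σ(broken) = 5187 kJ
Bonds formed (products):
  C-C: 3 × 357 = 1071
  C-Cl: 1 × 315 = 315
  C-H: 9 × 425 = 3825
  Σ(formed) = 5211 kJ
ΔH = Σ(broken) − Σ(formed) = 5187 − 5211 = −24 kJ

ΔH ≈ −24 kJ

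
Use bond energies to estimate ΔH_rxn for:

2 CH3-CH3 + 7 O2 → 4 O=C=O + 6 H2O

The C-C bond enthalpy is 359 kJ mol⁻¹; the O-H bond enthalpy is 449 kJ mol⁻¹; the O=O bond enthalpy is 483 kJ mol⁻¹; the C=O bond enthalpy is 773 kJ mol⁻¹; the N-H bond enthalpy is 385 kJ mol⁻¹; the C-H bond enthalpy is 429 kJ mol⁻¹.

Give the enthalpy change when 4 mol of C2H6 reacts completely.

ΔH = −4650 kJ

Bonds broken (reactants):
  C-C: 2 × 359 = 718
  C-H: 12 × 429 = 5148
  O=O: 7 × 483 = 3381
  Σ(broken) = 9247 kJ
Bonds formed (products):
  C=O: 8 × 773 = 6184
  O-H: 12 × 449 = 5388
  Σ(formed) = 11572 kJ
ΔH = Σ(broken) − Σ(formed) = 9247 − 11572 = −2325 kJ
For 2× the reaction as written: 2 × (−2325) = −4650 kJ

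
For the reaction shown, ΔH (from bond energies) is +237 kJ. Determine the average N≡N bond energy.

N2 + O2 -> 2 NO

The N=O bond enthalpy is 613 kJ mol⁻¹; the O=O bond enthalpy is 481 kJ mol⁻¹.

Let D be the N≡N bond energy.
Σ(broken) = 1×D + 1×481 = 481 + D
Σ(formed) = 2×613 = 1226
ΔH = Σ(broken) − Σ(formed) = (481 + D) − (1226) = −745 + D
Setting this equal to +237 kJ gives D = 982 kJ/mol.

D(N≡N) ≈ 982 kJ/mol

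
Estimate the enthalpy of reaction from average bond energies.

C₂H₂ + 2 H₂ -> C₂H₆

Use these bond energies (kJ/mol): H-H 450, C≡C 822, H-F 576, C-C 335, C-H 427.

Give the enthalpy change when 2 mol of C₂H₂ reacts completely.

ΔH = −642 kJ

Bonds broken (reactants):
  C≡C: 1 × 822 = 822
  C-H: 2 × 427 = 854
  H-H: 2 × 450 = 900
  Σ(broken) = 2576 kJ
Bonds formed (products):
  C-C: 1 × 335 = 335
  C-H: 6 × 427 = 2562
  Σ(formed) = 2897 kJ
ΔH = Σ(broken) − Σ(formed) = 2576 − 2897 = −321 kJ
For 2× the reaction as written: 2 × (−321) = −642 kJ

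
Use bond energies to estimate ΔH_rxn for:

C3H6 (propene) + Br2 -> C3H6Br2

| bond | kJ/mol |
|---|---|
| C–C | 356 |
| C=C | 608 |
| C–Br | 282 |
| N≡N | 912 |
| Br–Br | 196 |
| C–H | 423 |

Bonds broken (reactants):
  Br–Br: 1 × 196 = 196
  C–C: 1 × 356 = 356
  C–H: 6 × 423 = 2538
  C=C: 1 × 608 = 608
  Σ(broken) = 3698 kJ
Bonds formed (products):
  C–Br: 2 × 282 = 564
  C–C: 2 × 356 = 712
  C–H: 6 × 423 = 2538
  Σ(formed) = 3814 kJ
ΔH = Σ(broken) − Σ(formed) = 3698 − 3814 = −116 kJ

ΔH ≈ −116 kJ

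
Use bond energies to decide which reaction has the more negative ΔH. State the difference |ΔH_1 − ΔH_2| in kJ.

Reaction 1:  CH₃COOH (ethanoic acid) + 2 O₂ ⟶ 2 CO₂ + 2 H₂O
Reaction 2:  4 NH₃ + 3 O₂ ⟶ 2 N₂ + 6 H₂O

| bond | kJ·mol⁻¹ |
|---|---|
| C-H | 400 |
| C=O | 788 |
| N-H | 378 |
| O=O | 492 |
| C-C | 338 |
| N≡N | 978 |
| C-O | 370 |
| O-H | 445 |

Reaction 1:
  Bonds broken (reactants):
    C-C: 1 × 338 = 338
    C-H: 3 × 400 = 1200
    C-O: 1 × 370 = 370
    C=O: 1 × 788 = 788
    O-H: 1 × 445 = 445
    O=O: 2 × 492 = 984
    Σ(broken) = 4125 kJ
  Bonds formed (products):
    C=O: 4 × 788 = 3152
    O-H: 4 × 445 = 1780
    Σ(formed) = 4932 kJ
  ΔH_1 = 4125 − 4932 = −807 kJ
Reaction 2:
  Bonds broken (reactants):
    N-H: 12 × 378 = 4536
    O=O: 3 × 492 = 1476
    Σ(broken) = 6012 kJ
  Bonds formed (products):
    N≡N: 2 × 978 = 1956
    O-H: 12 × 445 = 5340
    Σ(formed) = 7296 kJ
  ΔH_2 = 6012 − 7296 = −1284 kJ
ΔH_1 − ΔH_2 = +477 kJ, so reaction 2 has the more negative ΔH; |ΔH_1 − ΔH_2| = 477 kJ.

Reaction 2, by 477 kJ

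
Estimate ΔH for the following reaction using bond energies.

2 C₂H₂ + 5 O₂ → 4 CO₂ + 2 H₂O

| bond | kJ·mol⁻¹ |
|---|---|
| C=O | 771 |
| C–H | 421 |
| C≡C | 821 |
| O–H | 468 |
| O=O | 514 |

Bonds broken (reactants):
  C≡C: 2 × 821 = 1642
  C–H: 4 × 421 = 1684
  O=O: 5 × 514 = 2570
  Σ(broken) = 5896 kJ
Bonds formed (products):
  C=O: 8 × 771 = 6168
  O–H: 4 × 468 = 1872
  Σ(formed) = 8040 kJ
ΔH = Σ(broken) − Σ(formed) = 5896 − 8040 = −2144 kJ

ΔH ≈ −2144 kJ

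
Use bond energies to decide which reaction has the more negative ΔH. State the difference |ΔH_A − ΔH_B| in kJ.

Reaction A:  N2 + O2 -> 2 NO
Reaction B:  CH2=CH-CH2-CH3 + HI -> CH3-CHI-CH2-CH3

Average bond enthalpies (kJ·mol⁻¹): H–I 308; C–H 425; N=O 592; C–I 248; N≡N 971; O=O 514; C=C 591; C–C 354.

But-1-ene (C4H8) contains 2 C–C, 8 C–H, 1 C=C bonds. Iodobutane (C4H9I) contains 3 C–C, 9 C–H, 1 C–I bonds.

Reaction B, by 429 kJ

Reaction A:
  Bonds broken (reactants):
    N≡N: 1 × 971 = 971
    O=O: 1 × 514 = 514
    Σ(broken) = 1485 kJ
  Bonds formed (products):
    N=O: 2 × 592 = 1184
    Σ(formed) = 1184 kJ
  ΔH_A = 1485 − 1184 = +301 kJ
Reaction B:
  Bonds broken (reactants):
    C–C: 2 × 354 = 708
    C–H: 8 × 425 = 3400
    C=C: 1 × 591 = 591
    H–I: 1 × 308 = 308
    Σ(broken) = 5007 kJ
  Bonds formed (products):
    C–C: 3 × 354 = 1062
    C–H: 9 × 425 = 3825
    C–I: 1 × 248 = 248
    Σ(formed) = 5135 kJ
  ΔH_B = 5007 − 5135 = −128 kJ
ΔH_A − ΔH_B = +429 kJ, so reaction B has the more negative ΔH; |ΔH_A − ΔH_B| = 429 kJ.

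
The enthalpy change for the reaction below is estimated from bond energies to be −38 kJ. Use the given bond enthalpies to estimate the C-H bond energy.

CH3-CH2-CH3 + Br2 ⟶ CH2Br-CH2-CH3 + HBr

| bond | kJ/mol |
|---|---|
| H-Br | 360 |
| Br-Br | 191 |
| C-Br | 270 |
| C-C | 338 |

D(C-H) ≈ 401 kJ/mol

Let D be the C-H bond energy.
Σ(broken) = 1×191 + 2×338 + 8×D = 867 + 8D
Σ(formed) = 1×270 + 2×338 + 7×D + 1×360 = 1306 + 7D
ΔH = Σ(broken) − Σ(formed) = (867 + 8D) − (1306 + 7D) = −439 + D
Setting this equal to −38 kJ gives D = 401 kJ/mol.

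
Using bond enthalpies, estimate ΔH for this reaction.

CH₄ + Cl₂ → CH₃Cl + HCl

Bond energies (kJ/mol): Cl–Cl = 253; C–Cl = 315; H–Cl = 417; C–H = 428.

Bonds broken (reactants):
  C–H: 4 × 428 = 1712
  Cl–Cl: 1 × 253 = 253
  Σ(broken) = 1965 kJ
Bonds formed (products):
  C–Cl: 1 × 315 = 315
  C–H: 3 × 428 = 1284
  H–Cl: 1 × 417 = 417
  Σ(formed) = 2016 kJ
ΔH = Σ(broken) − Σ(formed) = 1965 − 2016 = −51 kJ

ΔH ≈ −51 kJ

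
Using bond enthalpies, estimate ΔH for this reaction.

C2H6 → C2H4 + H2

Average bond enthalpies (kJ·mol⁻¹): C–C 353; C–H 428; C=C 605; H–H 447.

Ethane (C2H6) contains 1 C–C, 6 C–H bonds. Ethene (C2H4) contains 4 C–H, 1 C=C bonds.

Bonds broken (reactants):
  C–C: 1 × 353 = 353
  C–H: 6 × 428 = 2568
  Σ(broken) = 2921 kJ
Bonds formed (products):
  C–H: 4 × 428 = 1712
  C=C: 1 × 605 = 605
  H–H: 1 × 447 = 447
  Σ(formed) = 2764 kJ
ΔH = Σ(broken) − Σ(formed) = 2921 − 2764 = +157 kJ

ΔH ≈ +157 kJ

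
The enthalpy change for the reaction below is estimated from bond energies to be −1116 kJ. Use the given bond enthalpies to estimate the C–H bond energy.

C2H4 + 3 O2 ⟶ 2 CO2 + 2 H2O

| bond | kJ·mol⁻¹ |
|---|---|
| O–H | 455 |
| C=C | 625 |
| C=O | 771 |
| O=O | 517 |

Let D be the C–H bond energy.
Σ(broken) = 4×D + 1×625 + 3×517 = 2176 + 4D
Σ(formed) = 4×771 + 4×455 = 4904
ΔH = Σ(broken) − Σ(formed) = (2176 + 4D) − (4904) = −2728 + 4D
Setting this equal to −1116 kJ gives 4D = 1612, so D = 403 kJ/mol.

D(C–H) ≈ 403 kJ/mol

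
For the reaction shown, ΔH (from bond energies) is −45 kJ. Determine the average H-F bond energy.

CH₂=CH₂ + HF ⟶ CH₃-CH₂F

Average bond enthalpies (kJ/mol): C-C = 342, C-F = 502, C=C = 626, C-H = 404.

Let D be the H-F bond energy.
Σ(broken) = 4×404 + 1×626 + 1×D = 2242 + D
Σ(formed) = 1×342 + 1×502 + 5×404 = 2864
ΔH = Σ(broken) − Σ(formed) = (2242 + D) − (2864) = −622 + D
Setting this equal to −45 kJ gives D = 577 kJ/mol.

D(H-F) ≈ 577 kJ/mol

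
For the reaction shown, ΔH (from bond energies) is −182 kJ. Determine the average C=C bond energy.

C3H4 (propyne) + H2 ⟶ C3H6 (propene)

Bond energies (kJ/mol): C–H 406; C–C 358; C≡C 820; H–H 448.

D(C=C) ≈ 638 kJ/mol

Let D be the C=C bond energy.
Σ(broken) = 1×820 + 1×358 + 4×406 + 1×448 = 3250
Σ(formed) = 1×358 + 6×406 + 1×D = 2794 + D
ΔH = Σ(broken) − Σ(formed) = (3250) − (2794 + D) = +456 − D
Setting this equal to −182 kJ gives D = 638 kJ/mol.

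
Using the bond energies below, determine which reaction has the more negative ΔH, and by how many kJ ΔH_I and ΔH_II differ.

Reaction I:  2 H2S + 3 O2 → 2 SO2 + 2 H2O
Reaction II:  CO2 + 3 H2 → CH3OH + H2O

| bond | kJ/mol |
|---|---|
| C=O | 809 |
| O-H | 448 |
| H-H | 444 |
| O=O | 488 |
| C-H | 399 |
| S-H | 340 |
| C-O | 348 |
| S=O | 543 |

Reaction I:
  Bonds broken (reactants):
    O=O: 3 × 488 = 1464
    S-H: 4 × 340 = 1360
    Σ(broken) = 2824 kJ
  Bonds formed (products):
    O-H: 4 × 448 = 1792
    S=O: 4 × 543 = 2172
    Σ(formed) = 3964 kJ
  ΔH_I = 2824 − 3964 = −1140 kJ
Reaction II:
  Bonds broken (reactants):
    C=O: 2 × 809 = 1618
    H-H: 3 × 444 = 1332
    Σ(broken) = 2950 kJ
  Bonds formed (products):
    C-H: 3 × 399 = 1197
    C-O: 1 × 348 = 348
    O-H: 3 × 448 = 1344
    Σ(formed) = 2889 kJ
  ΔH_II = 2950 − 2889 = +61 kJ
ΔH_I − ΔH_II = −1201 kJ, so reaction I has the more negative ΔH; |ΔH_I − ΔH_II| = 1201 kJ.

Reaction I, by 1201 kJ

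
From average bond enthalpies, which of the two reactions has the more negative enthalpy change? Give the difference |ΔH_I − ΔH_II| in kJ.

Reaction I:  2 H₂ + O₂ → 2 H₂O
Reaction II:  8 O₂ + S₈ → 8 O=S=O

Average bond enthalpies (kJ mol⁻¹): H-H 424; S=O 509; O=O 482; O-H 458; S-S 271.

Reaction II, by 1618 kJ

Reaction I:
  Bonds broken (reactants):
    H-H: 2 × 424 = 848
    O=O: 1 × 482 = 482
    Σ(broken) = 1330 kJ
  Bonds formed (products):
    O-H: 4 × 458 = 1832
    Σ(formed) = 1832 kJ
  ΔH_I = 1330 − 1832 = −502 kJ
Reaction II:
  Bonds broken (reactants):
    O=O: 8 × 482 = 3856
    S-S: 8 × 271 = 2168
    Σ(broken) = 6024 kJ
  Bonds formed (products):
    S=O: 16 × 509 = 8144
    Σ(formed) = 8144 kJ
  ΔH_II = 6024 − 8144 = −2120 kJ
ΔH_I − ΔH_II = +1618 kJ, so reaction II has the more negative ΔH; |ΔH_I − ΔH_II| = 1618 kJ.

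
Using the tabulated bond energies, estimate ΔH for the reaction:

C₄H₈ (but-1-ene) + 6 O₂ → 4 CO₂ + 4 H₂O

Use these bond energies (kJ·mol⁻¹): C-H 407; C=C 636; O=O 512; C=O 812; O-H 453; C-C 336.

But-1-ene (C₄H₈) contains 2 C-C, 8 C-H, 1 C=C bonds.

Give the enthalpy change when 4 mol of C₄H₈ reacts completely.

Bonds broken (reactants):
  C-C: 2 × 336 = 672
  C-H: 8 × 407 = 3256
  C=C: 1 × 636 = 636
  O=O: 6 × 512 = 3072
  Σ(broken) = 7636 kJ
Bonds formed (products):
  C=O: 8 × 812 = 6496
  O-H: 8 × 453 = 3624
  Σ(formed) = 10120 kJ
ΔH = Σ(broken) − Σ(formed) = 7636 − 10120 = −2484 kJ
For 4× the reaction as written: 4 × (−2484) = −9936 kJ

ΔH = −9936 kJ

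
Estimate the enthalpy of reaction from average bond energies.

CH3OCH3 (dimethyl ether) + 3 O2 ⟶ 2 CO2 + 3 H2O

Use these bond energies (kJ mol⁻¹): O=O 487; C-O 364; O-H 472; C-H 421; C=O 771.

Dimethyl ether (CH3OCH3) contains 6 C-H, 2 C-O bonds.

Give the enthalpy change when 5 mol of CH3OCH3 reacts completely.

ΔH = −6005 kJ

Bonds broken (reactants):
  C-H: 6 × 421 = 2526
  C-O: 2 × 364 = 728
  O=O: 3 × 487 = 1461
  Σ(broken) = 4715 kJ
Bonds formed (products):
  C=O: 4 × 771 = 3084
  O-H: 6 × 472 = 2832
  Σ(formed) = 5916 kJ
ΔH = Σ(broken) − Σ(formed) = 4715 − 5916 = −1201 kJ
For 5× the reaction as written: 5 × (−1201) = −6005 kJ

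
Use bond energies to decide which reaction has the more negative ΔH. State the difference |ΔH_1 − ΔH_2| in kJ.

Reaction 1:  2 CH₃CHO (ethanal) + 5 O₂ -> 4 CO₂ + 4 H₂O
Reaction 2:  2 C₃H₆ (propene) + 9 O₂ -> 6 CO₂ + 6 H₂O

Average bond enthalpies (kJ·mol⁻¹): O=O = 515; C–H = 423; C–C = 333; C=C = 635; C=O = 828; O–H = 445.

Reaction 1:
  Bonds broken (reactants):
    C–C: 2 × 333 = 666
    C–H: 8 × 423 = 3384
    C=O: 2 × 828 = 1656
    O=O: 5 × 515 = 2575
    Σ(broken) = 8281 kJ
  Bonds formed (products):
    C=O: 8 × 828 = 6624
    O–H: 8 × 445 = 3560
    Σ(formed) = 10184 kJ
  ΔH_1 = 8281 − 10184 = −1903 kJ
Reaction 2:
  Bonds broken (reactants):
    C–C: 2 × 333 = 666
    C–H: 12 × 423 = 5076
    C=C: 2 × 635 = 1270
    O=O: 9 × 515 = 4635
    Σ(broken) = 11647 kJ
  Bonds formed (products):
    C=O: 12 × 828 = 9936
    O–H: 12 × 445 = 5340
    Σ(formed) = 15276 kJ
  ΔH_2 = 11647 − 15276 = −3629 kJ
ΔH_1 − ΔH_2 = +1726 kJ, so reaction 2 has the more negative ΔH; |ΔH_1 − ΔH_2| = 1726 kJ.

Reaction 2, by 1726 kJ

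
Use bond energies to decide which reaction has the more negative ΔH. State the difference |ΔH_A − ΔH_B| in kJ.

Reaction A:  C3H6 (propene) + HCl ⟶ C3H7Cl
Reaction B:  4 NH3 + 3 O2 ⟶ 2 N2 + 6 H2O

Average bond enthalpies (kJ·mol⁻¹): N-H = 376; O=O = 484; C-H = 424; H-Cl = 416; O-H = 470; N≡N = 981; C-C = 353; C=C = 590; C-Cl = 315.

Reaction A:
  Bonds broken (reactants):
    C-C: 1 × 353 = 353
    C-H: 6 × 424 = 2544
    C=C: 1 × 590 = 590
    H-Cl: 1 × 416 = 416
    Σ(broken) = 3903 kJ
  Bonds formed (products):
    C-C: 2 × 353 = 706
    C-Cl: 1 × 315 = 315
    C-H: 7 × 424 = 2968
    Σ(formed) = 3989 kJ
  ΔH_A = 3903 − 3989 = −86 kJ
Reaction B:
  Bonds broken (reactants):
    N-H: 12 × 376 = 4512
    O=O: 3 × 484 = 1452
    Σ(broken) = 5964 kJ
  Bonds formed (products):
    N≡N: 2 × 981 = 1962
    O-H: 12 × 470 = 5640
    Σ(formed) = 7602 kJ
  ΔH_B = 5964 − 7602 = −1638 kJ
ΔH_A − ΔH_B = +1552 kJ, so reaction B has the more negative ΔH; |ΔH_A − ΔH_B| = 1552 kJ.

Reaction B, by 1552 kJ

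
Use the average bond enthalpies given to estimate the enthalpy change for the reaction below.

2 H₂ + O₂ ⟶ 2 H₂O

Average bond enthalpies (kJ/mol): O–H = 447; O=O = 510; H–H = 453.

ΔH ≈ −372 kJ

Bonds broken (reactants):
  H–H: 2 × 453 = 906
  O=O: 1 × 510 = 510
  Σ(broken) = 1416 kJ
Bonds formed (products):
  O–H: 4 × 447 = 1788
  Σ(formed) = 1788 kJ
ΔH = Σ(broken) − Σ(formed) = 1416 − 1788 = −372 kJ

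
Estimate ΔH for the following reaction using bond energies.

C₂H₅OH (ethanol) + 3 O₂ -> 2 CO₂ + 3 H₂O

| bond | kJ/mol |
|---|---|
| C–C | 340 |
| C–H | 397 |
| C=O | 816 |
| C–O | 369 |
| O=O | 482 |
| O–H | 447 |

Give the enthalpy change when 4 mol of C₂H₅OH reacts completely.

ΔH = −5436 kJ

Bonds broken (reactants):
  C–C: 1 × 340 = 340
  C–H: 5 × 397 = 1985
  C–O: 1 × 369 = 369
  O–H: 1 × 447 = 447
  O=O: 3 × 482 = 1446
  Σ(broken) = 4587 kJ
Bonds formed (products):
  C=O: 4 × 816 = 3264
  O–H: 6 × 447 = 2682
  Σ(formed) = 5946 kJ
ΔH = Σ(broken) − Σ(formed) = 4587 − 5946 = −1359 kJ
For 4× the reaction as written: 4 × (−1359) = −5436 kJ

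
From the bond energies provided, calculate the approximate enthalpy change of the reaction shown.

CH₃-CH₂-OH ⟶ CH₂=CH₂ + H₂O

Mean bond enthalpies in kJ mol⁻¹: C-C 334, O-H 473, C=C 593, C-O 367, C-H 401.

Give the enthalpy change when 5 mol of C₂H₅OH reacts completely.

ΔH = +180 kJ

Bonds broken (reactants):
  C-C: 1 × 334 = 334
  C-H: 5 × 401 = 2005
  C-O: 1 × 367 = 367
  O-H: 1 × 473 = 473
  Σ(broken) = 3179 kJ
Bonds formed (products):
  C-H: 4 × 401 = 1604
  C=C: 1 × 593 = 593
  O-H: 2 × 473 = 946
  Σ(formed) = 3143 kJ
ΔH = Σ(broken) − Σ(formed) = 3179 − 3143 = +36 kJ
For 5× the reaction as written: 5 × (+36) = +180 kJ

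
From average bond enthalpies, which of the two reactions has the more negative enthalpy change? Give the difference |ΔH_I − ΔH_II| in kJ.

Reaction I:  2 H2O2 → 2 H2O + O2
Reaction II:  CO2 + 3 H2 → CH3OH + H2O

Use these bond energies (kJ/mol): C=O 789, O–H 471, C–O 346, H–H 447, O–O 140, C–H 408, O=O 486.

Reaction I, by 142 kJ

Reaction I:
  Bonds broken (reactants):
    O–H: 4 × 471 = 1884
    O–O: 2 × 140 = 280
    Σ(broken) = 2164 kJ
  Bonds formed (products):
    O–H: 4 × 471 = 1884
    O=O: 1 × 486 = 486
    Σ(formed) = 2370 kJ
  ΔH_I = 2164 − 2370 = −206 kJ
Reaction II:
  Bonds broken (reactants):
    C=O: 2 × 789 = 1578
    H–H: 3 × 447 = 1341
    Σ(broken) = 2919 kJ
  Bonds formed (products):
    C–H: 3 × 408 = 1224
    C–O: 1 × 346 = 346
    O–H: 3 × 471 = 1413
    Σ(formed) = 2983 kJ
  ΔH_II = 2919 − 2983 = −64 kJ
ΔH_I − ΔH_II = −142 kJ, so reaction I has the more negative ΔH; |ΔH_I − ΔH_II| = 142 kJ.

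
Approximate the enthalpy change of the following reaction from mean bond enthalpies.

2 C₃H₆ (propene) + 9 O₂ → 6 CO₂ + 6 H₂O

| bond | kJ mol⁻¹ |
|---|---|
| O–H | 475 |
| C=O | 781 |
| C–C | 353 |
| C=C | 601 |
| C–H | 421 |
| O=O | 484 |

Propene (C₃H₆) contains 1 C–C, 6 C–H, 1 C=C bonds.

ΔH ≈ −3756 kJ

Bonds broken (reactants):
  C–C: 2 × 353 = 706
  C–H: 12 × 421 = 5052
  C=C: 2 × 601 = 1202
  O=O: 9 × 484 = 4356
  Σ(broken) = 11316 kJ
Bonds formed (products):
  C=O: 12 × 781 = 9372
  O–H: 12 × 475 = 5700
  Σ(formed) = 15072 kJ
ΔH = Σ(broken) − Σ(formed) = 11316 − 15072 = −3756 kJ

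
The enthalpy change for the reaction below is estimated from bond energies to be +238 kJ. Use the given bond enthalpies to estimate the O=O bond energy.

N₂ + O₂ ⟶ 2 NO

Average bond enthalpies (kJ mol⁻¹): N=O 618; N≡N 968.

Let D be the O=O bond energy.
Σ(broken) = 1×968 + 1×D = 968 + D
Σ(formed) = 2×618 = 1236
ΔH = Σ(broken) − Σ(formed) = (968 + D) − (1236) = −268 + D
Setting this equal to +238 kJ gives D = 506 kJ/mol.

D(O=O) ≈ 506 kJ/mol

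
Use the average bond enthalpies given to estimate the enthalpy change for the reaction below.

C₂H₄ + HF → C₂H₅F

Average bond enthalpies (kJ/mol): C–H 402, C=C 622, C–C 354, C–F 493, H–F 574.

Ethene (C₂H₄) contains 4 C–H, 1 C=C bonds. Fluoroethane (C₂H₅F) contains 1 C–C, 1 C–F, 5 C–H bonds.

ΔH ≈ −53 kJ

Bonds broken (reactants):
  C–H: 4 × 402 = 1608
  C=C: 1 × 622 = 622
  H–F: 1 × 574 = 574
  Σ(broken) = 2804 kJ
Bonds formed (products):
  C–C: 1 × 354 = 354
  C–F: 1 × 493 = 493
  C–H: 5 × 402 = 2010
  Σ(formed) = 2857 kJ
ΔH = Σ(broken) − Σ(formed) = 2804 − 2857 = −53 kJ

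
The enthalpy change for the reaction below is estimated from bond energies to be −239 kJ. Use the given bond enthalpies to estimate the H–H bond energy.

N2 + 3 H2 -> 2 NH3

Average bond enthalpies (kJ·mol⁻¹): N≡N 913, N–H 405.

D(H–H) ≈ 426 kJ/mol

Let D be the H–H bond energy.
Σ(broken) = 3×D + 1×913 = 913 + 3D
Σ(formed) = 6×405 = 2430
ΔH = Σ(broken) − Σ(formed) = (913 + 3D) − (2430) = −1517 + 3D
Setting this equal to −239 kJ gives 3D = 1278, so D = 426 kJ/mol.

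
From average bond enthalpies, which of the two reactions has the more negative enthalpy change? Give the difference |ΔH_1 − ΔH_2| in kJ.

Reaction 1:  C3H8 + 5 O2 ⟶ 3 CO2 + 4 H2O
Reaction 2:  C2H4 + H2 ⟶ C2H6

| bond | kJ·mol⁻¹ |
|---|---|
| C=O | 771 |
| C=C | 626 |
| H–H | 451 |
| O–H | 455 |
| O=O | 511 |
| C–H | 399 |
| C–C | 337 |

Reaction 1, by 1787 kJ

Reaction 1:
  Bonds broken (reactants):
    C–C: 2 × 337 = 674
    C–H: 8 × 399 = 3192
    O=O: 5 × 511 = 2555
    Σ(broken) = 6421 kJ
  Bonds formed (products):
    C=O: 6 × 771 = 4626
    O–H: 8 × 455 = 3640
    Σ(formed) = 8266 kJ
  ΔH_1 = 6421 − 8266 = −1845 kJ
Reaction 2:
  Bonds broken (reactants):
    C–H: 4 × 399 = 1596
    C=C: 1 × 626 = 626
    H–H: 1 × 451 = 451
    Σ(broken) = 2673 kJ
  Bonds formed (products):
    C–C: 1 × 337 = 337
    C–H: 6 × 399 = 2394
    Σ(formed) = 2731 kJ
  ΔH_2 = 2673 − 2731 = −58 kJ
ΔH_1 − ΔH_2 = −1787 kJ, so reaction 1 has the more negative ΔH; |ΔH_1 − ΔH_2| = 1787 kJ.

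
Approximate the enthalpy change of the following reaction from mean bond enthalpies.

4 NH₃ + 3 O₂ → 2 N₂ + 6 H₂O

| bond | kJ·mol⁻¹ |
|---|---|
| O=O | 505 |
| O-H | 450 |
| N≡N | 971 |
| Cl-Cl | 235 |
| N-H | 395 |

Bonds broken (reactants):
  N-H: 12 × 395 = 4740
  O=O: 3 × 505 = 1515
  Σ(broken) = 6255 kJ
Bonds formed (products):
  N≡N: 2 × 971 = 1942
  O-H: 12 × 450 = 5400
  Σ(formed) = 7342 kJ
ΔH = Σ(broken) − Σ(formed) = 6255 − 7342 = −1087 kJ

ΔH ≈ −1087 kJ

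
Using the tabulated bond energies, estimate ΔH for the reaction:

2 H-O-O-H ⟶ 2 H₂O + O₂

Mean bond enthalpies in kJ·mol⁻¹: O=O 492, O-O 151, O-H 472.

Bonds broken (reactants):
  O-H: 4 × 472 = 1888
  O-O: 2 × 151 = 302
  Σ(broken) = 2190 kJ
Bonds formed (products):
  O-H: 4 × 472 = 1888
  O=O: 1 × 492 = 492
  Σ(formed) = 2380 kJ
ΔH = Σ(broken) − Σ(formed) = 2190 − 2380 = −190 kJ

ΔH ≈ −190 kJ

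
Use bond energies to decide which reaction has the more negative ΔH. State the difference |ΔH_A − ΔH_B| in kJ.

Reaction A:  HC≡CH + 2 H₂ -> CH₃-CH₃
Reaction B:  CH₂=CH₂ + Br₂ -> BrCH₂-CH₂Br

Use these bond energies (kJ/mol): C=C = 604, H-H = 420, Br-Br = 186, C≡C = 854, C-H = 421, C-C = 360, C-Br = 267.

Reaction A, by 246 kJ

Reaction A:
  Bonds broken (reactants):
    C≡C: 1 × 854 = 854
    C-H: 2 × 421 = 842
    H-H: 2 × 420 = 840
    Σ(broken) = 2536 kJ
  Bonds formed (products):
    C-C: 1 × 360 = 360
    C-H: 6 × 421 = 2526
    Σ(formed) = 2886 kJ
  ΔH_A = 2536 − 2886 = −350 kJ
Reaction B:
  Bonds broken (reactants):
    Br-Br: 1 × 186 = 186
    C-H: 4 × 421 = 1684
    C=C: 1 × 604 = 604
    Σ(broken) = 2474 kJ
  Bonds formed (products):
    C-Br: 2 × 267 = 534
    C-C: 1 × 360 = 360
    C-H: 4 × 421 = 1684
    Σ(formed) = 2578 kJ
  ΔH_B = 2474 − 2578 = −104 kJ
ΔH_A − ΔH_B = −246 kJ, so reaction A has the more negative ΔH; |ΔH_A − ΔH_B| = 246 kJ.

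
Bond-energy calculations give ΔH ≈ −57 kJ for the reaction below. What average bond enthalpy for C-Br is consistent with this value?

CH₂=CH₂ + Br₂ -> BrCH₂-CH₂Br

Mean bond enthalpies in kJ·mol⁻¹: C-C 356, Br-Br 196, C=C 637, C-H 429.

D(C-Br) ≈ 267 kJ/mol

Let D be the C-Br bond energy.
Σ(broken) = 1×196 + 4×429 + 1×637 = 2549
Σ(formed) = 2×D + 1×356 + 4×429 = 2072 + 2D
ΔH = Σ(broken) − Σ(formed) = (2549) − (2072 + 2D) = +477 − 2D
Setting this equal to −57 kJ gives 2D = 534, so D = 267 kJ/mol.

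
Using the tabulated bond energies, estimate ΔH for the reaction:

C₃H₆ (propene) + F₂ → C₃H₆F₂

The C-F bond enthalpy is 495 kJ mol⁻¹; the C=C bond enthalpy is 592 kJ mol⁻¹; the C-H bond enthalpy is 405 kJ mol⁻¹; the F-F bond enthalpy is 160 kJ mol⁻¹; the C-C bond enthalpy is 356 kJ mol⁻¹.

ΔH ≈ −594 kJ

Bonds broken (reactants):
  C-C: 1 × 356 = 356
  C-H: 6 × 405 = 2430
  C=C: 1 × 592 = 592
  F-F: 1 × 160 = 160
  Σ(broken) = 3538 kJ
Bonds formed (products):
  C-C: 2 × 356 = 712
  C-F: 2 × 495 = 990
  C-H: 6 × 405 = 2430
  Σ(formed) = 4132 kJ
ΔH = Σ(broken) − Σ(formed) = 3538 − 4132 = −594 kJ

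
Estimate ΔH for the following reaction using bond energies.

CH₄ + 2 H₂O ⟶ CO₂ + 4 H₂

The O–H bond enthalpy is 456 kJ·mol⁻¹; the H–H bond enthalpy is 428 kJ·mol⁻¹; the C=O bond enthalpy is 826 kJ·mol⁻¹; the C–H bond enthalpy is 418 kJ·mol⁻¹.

Bonds broken (reactants):
  C–H: 4 × 418 = 1672
  O–H: 4 × 456 = 1824
  Σ(broken) = 3496 kJ
Bonds formed (products):
  C=O: 2 × 826 = 1652
  H–H: 4 × 428 = 1712
  Σ(formed) = 3364 kJ
ΔH = Σ(broken) − Σ(formed) = 3496 − 3364 = +132 kJ

ΔH ≈ +132 kJ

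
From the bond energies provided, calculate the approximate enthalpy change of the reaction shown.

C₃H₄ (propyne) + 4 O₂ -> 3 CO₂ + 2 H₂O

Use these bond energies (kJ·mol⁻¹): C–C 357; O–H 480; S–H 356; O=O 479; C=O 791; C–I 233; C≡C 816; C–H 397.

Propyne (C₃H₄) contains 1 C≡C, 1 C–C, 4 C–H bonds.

ΔH ≈ −1989 kJ

Bonds broken (reactants):
  C≡C: 1 × 816 = 816
  C–C: 1 × 357 = 357
  C–H: 4 × 397 = 1588
  O=O: 4 × 479 = 1916
  Σ(broken) = 4677 kJ
Bonds formed (products):
  C=O: 6 × 791 = 4746
  O–H: 4 × 480 = 1920
  Σ(formed) = 6666 kJ
ΔH = Σ(broken) − Σ(formed) = 4677 − 6666 = −1989 kJ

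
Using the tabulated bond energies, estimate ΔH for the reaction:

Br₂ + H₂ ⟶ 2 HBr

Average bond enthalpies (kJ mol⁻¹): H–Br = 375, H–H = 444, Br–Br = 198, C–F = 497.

ΔH ≈ −108 kJ

Bonds broken (reactants):
  Br–Br: 1 × 198 = 198
  H–H: 1 × 444 = 444
  Σ(broken) = 642 kJ
Bonds formed (products):
  H–Br: 2 × 375 = 750
  Σ(formed) = 750 kJ
ΔH = Σ(broken) − Σ(formed) = 642 − 750 = −108 kJ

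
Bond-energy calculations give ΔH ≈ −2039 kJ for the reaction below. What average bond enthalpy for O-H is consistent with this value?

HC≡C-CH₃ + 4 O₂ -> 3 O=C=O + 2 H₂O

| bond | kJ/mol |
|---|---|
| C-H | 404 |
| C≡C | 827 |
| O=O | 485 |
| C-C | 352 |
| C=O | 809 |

Let D be the O-H bond energy.
Σ(broken) = 1×827 + 1×352 + 4×404 + 4×485 = 4735
Σ(formed) = 6×809 + 4×D = 4854 + 4D
ΔH = Σ(broken) − Σ(formed) = (4735) − (4854 + 4D) = −119 − 4D
Setting this equal to −2039 kJ gives 4D = 1920, so D = 480 kJ/mol.

D(O-H) ≈ 480 kJ/mol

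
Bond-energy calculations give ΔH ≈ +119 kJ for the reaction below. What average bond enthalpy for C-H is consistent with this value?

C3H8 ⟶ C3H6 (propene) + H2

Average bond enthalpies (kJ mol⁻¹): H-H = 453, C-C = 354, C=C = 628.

D(C-H) ≈ 423 kJ/mol

Let D be the C-H bond energy.
Σ(broken) = 2×354 + 8×D = 708 + 8D
Σ(formed) = 1×354 + 6×D + 1×628 + 1×453 = 1435 + 6D
ΔH = Σ(broken) − Σ(formed) = (708 + 8D) − (1435 + 6D) = −727 + 2D
Setting this equal to +119 kJ gives 2D = 846, so D = 423 kJ/mol.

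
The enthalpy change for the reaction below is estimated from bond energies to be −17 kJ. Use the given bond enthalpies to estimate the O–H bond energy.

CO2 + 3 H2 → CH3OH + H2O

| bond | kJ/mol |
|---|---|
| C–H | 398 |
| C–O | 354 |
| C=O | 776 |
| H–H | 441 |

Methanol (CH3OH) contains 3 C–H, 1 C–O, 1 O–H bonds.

Let D be the O–H bond energy.
Σ(broken) = 2×776 + 3×441 = 2875
Σ(formed) = 3×398 + 1×354 + 3×D = 1548 + 3D
ΔH = Σ(broken) − Σ(formed) = (2875) − (1548 + 3D) = +1327 − 3D
Setting this equal to −17 kJ gives 3D = 1344, so D = 448 kJ/mol.

D(O–H) ≈ 448 kJ/mol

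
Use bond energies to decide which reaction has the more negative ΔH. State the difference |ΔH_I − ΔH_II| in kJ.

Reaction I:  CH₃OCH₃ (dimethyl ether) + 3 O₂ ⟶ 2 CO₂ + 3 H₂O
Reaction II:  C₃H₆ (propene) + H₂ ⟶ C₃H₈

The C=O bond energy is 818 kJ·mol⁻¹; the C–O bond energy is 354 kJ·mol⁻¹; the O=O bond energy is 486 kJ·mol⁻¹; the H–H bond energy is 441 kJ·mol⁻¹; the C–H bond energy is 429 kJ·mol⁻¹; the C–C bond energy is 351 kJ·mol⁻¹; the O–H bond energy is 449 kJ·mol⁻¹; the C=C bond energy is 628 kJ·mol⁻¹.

Reaction I, by 1086 kJ

Reaction I:
  Bonds broken (reactants):
    C–H: 6 × 429 = 2574
    C–O: 2 × 354 = 708
    O=O: 3 × 486 = 1458
    Σ(broken) = 4740 kJ
  Bonds formed (products):
    C=O: 4 × 818 = 3272
    O–H: 6 × 449 = 2694
    Σ(formed) = 5966 kJ
  ΔH_I = 4740 − 5966 = −1226 kJ
Reaction II:
  Bonds broken (reactants):
    C–C: 1 × 351 = 351
    C–H: 6 × 429 = 2574
    C=C: 1 × 628 = 628
    H–H: 1 × 441 = 441
    Σ(broken) = 3994 kJ
  Bonds formed (products):
    C–C: 2 × 351 = 702
    C–H: 8 × 429 = 3432
    Σ(formed) = 4134 kJ
  ΔH_II = 3994 − 4134 = −140 kJ
ΔH_I − ΔH_II = −1086 kJ, so reaction I has the more negative ΔH; |ΔH_I − ΔH_II| = 1086 kJ.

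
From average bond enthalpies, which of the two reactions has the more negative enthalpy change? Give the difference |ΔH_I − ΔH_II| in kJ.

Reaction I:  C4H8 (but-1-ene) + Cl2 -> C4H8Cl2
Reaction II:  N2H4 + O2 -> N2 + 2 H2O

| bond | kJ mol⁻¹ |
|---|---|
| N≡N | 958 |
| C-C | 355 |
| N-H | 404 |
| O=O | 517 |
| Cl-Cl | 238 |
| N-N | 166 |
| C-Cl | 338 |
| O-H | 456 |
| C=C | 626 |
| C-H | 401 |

Reaction II, by 316 kJ

Reaction I:
  Bonds broken (reactants):
    C-C: 2 × 355 = 710
    C-H: 8 × 401 = 3208
    C=C: 1 × 626 = 626
    Cl-Cl: 1 × 238 = 238
    Σ(broken) = 4782 kJ
  Bonds formed (products):
    C-C: 3 × 355 = 1065
    C-Cl: 2 × 338 = 676
    C-H: 8 × 401 = 3208
    Σ(formed) = 4949 kJ
  ΔH_I = 4782 − 4949 = −167 kJ
Reaction II:
  Bonds broken (reactants):
    N-H: 4 × 404 = 1616
    N-N: 1 × 166 = 166
    O=O: 1 × 517 = 517
    Σ(broken) = 2299 kJ
  Bonds formed (products):
    N≡N: 1 × 958 = 958
    O-H: 4 × 456 = 1824
    Σ(formed) = 2782 kJ
  ΔH_II = 2299 − 2782 = −483 kJ
ΔH_I − ΔH_II = +316 kJ, so reaction II has the more negative ΔH; |ΔH_I − ΔH_II| = 316 kJ.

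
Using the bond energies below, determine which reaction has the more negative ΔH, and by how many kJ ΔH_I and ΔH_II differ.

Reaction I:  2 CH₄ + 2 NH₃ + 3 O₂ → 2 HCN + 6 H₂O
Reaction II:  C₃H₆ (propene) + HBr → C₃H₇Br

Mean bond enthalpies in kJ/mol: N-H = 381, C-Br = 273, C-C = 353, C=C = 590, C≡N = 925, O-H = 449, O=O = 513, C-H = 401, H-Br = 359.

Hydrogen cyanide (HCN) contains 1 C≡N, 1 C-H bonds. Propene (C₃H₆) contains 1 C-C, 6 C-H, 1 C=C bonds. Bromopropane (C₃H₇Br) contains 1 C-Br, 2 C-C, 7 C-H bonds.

Reaction I, by 929 kJ

Reaction I:
  Bonds broken (reactants):
    C-H: 8 × 401 = 3208
    N-H: 6 × 381 = 2286
    O=O: 3 × 513 = 1539
    Σ(broken) = 7033 kJ
  Bonds formed (products):
    C≡N: 2 × 925 = 1850
    C-H: 2 × 401 = 802
    O-H: 12 × 449 = 5388
    Σ(formed) = 8040 kJ
  ΔH_I = 7033 − 8040 = −1007 kJ
Reaction II:
  Bonds broken (reactants):
    C-C: 1 × 353 = 353
    C-H: 6 × 401 = 2406
    C=C: 1 × 590 = 590
    H-Br: 1 × 359 = 359
    Σ(broken) = 3708 kJ
  Bonds formed (products):
    C-Br: 1 × 273 = 273
    C-C: 2 × 353 = 706
    C-H: 7 × 401 = 2807
    Σ(formed) = 3786 kJ
  ΔH_II = 3708 − 3786 = −78 kJ
ΔH_I − ΔH_II = −929 kJ, so reaction I has the more negative ΔH; |ΔH_I − ΔH_II| = 929 kJ.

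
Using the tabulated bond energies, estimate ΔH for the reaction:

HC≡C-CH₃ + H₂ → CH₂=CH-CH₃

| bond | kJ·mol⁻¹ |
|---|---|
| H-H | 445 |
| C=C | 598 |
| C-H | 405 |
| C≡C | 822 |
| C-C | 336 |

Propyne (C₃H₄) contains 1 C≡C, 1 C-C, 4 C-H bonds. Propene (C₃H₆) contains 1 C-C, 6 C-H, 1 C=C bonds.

ΔH ≈ −141 kJ

Bonds broken (reactants):
  C≡C: 1 × 822 = 822
  C-C: 1 × 336 = 336
  C-H: 4 × 405 = 1620
  H-H: 1 × 445 = 445
  Σ(broken) = 3223 kJ
Bonds formed (products):
  C-C: 1 × 336 = 336
  C-H: 6 × 405 = 2430
  C=C: 1 × 598 = 598
  Σ(formed) = 3364 kJ
ΔH = Σ(broken) − Σ(formed) = 3223 − 3364 = −141 kJ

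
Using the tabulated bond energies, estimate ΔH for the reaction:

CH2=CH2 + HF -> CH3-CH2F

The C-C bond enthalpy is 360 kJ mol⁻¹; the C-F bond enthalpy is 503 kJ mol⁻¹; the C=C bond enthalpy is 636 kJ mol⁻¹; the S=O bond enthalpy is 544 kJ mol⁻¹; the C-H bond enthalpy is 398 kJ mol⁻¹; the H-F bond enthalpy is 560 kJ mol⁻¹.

ΔH ≈ −65 kJ

Bonds broken (reactants):
  C-H: 4 × 398 = 1592
  C=C: 1 × 636 = 636
  H-F: 1 × 560 = 560
  Σ(broken) = 2788 kJ
Bonds formed (products):
  C-C: 1 × 360 = 360
  C-F: 1 × 503 = 503
  C-H: 5 × 398 = 1990
  Σ(formed) = 2853 kJ
ΔH = Σ(broken) − Σ(formed) = 2788 − 2853 = −65 kJ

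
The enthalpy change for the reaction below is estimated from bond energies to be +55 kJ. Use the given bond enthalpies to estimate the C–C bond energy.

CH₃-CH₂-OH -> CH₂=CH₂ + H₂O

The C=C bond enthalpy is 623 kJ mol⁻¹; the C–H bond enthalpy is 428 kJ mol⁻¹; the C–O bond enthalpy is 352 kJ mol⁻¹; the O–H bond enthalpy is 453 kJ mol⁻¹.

Let D be the C–C bond energy.
Σ(broken) = 1×D + 5×428 + 1×352 + 1×453 = 2945 + D
Σ(formed) = 4×428 + 1×623 + 2×453 = 3241
ΔH = Σ(broken) − Σ(formed) = (2945 + D) − (3241) = −296 + D
Setting this equal to +55 kJ gives D = 351 kJ/mol.

D(C–C) ≈ 351 kJ/mol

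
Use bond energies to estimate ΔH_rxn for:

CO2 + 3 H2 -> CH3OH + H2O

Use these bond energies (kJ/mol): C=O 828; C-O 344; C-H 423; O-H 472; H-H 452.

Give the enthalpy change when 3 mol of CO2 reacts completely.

Bonds broken (reactants):
  C=O: 2 × 828 = 1656
  H-H: 3 × 452 = 1356
  Σ(broken) = 3012 kJ
Bonds formed (products):
  C-H: 3 × 423 = 1269
  C-O: 1 × 344 = 344
  O-H: 3 × 472 = 1416
  Σ(formed) = 3029 kJ
ΔH = Σ(broken) − Σ(formed) = 3012 − 3029 = −17 kJ
For 3× the reaction as written: 3 × (−17) = −51 kJ

ΔH = −51 kJ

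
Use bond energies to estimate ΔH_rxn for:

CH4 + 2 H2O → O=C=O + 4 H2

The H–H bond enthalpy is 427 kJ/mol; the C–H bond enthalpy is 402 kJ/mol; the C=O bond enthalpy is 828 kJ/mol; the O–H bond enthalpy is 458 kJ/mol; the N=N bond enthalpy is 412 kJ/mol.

Bonds broken (reactants):
  C–H: 4 × 402 = 1608
  O–H: 4 × 458 = 1832
  Σ(broken) = 3440 kJ
Bonds formed (products):
  C=O: 2 × 828 = 1656
  H–H: 4 × 427 = 1708
  Σ(formed) = 3364 kJ
ΔH = Σ(broken) − Σ(formed) = 3440 − 3364 = +76 kJ

ΔH ≈ +76 kJ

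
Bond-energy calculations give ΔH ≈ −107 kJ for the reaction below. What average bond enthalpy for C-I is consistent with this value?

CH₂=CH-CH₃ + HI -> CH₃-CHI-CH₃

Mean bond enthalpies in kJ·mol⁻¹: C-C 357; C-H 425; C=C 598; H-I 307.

D(C-I) ≈ 230 kJ/mol

Let D be the C-I bond energy.
Σ(broken) = 1×357 + 6×425 + 1×598 + 1×307 = 3812
Σ(formed) = 2×357 + 7×425 + 1×D = 3689 + D
ΔH = Σ(broken) − Σ(formed) = (3812) − (3689 + D) = +123 − D
Setting this equal to −107 kJ gives D = 230 kJ/mol.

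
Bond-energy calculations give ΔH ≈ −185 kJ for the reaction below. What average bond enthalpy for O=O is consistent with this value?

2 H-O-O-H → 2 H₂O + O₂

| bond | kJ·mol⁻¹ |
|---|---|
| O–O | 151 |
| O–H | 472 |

Let D be the O=O bond energy.
Σ(broken) = 4×472 + 2×151 = 2190
Σ(formed) = 4×472 + 1×D = 1888 + D
ΔH = Σ(broken) − Σ(formed) = (2190) − (1888 + D) = +302 − D
Setting this equal to −185 kJ gives D = 487 kJ/mol.

D(O=O) ≈ 487 kJ/mol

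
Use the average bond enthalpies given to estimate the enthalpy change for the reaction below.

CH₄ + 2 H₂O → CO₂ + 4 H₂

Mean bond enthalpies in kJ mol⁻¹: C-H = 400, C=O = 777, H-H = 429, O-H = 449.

ΔH ≈ +126 kJ

Bonds broken (reactants):
  C-H: 4 × 400 = 1600
  O-H: 4 × 449 = 1796
  Σ(broken) = 3396 kJ
Bonds formed (products):
  C=O: 2 × 777 = 1554
  H-H: 4 × 429 = 1716
  Σ(formed) = 3270 kJ
ΔH = Σ(broken) − Σ(formed) = 3396 − 3270 = +126 kJ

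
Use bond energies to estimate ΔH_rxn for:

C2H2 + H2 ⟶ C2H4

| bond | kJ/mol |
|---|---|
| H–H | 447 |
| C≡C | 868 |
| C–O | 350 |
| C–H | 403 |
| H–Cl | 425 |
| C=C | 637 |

Bonds broken (reactants):
  C≡C: 1 × 868 = 868
  C–H: 2 × 403 = 806
  H–H: 1 × 447 = 447
  Σ(broken) = 2121 kJ
Bonds formed (products):
  C–H: 4 × 403 = 1612
  C=C: 1 × 637 = 637
  Σ(formed) = 2249 kJ
ΔH = Σ(broken) − Σ(formed) = 2121 − 2249 = −128 kJ

ΔH ≈ −128 kJ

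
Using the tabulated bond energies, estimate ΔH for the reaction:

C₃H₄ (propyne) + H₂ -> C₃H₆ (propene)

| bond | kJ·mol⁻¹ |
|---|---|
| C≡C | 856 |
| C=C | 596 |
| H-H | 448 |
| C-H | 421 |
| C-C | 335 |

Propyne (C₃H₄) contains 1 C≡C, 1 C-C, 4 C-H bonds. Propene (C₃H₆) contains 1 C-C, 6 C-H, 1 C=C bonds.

Bonds broken (reactants):
  C≡C: 1 × 856 = 856
  C-C: 1 × 335 = 335
  C-H: 4 × 421 = 1684
  H-H: 1 × 448 = 448
  Σ(broken) = 3323 kJ
Bonds formed (products):
  C-C: 1 × 335 = 335
  C-H: 6 × 421 = 2526
  C=C: 1 × 596 = 596
  Σ(formed) = 3457 kJ
ΔH = Σ(broken) − Σ(formed) = 3323 − 3457 = −134 kJ

ΔH ≈ −134 kJ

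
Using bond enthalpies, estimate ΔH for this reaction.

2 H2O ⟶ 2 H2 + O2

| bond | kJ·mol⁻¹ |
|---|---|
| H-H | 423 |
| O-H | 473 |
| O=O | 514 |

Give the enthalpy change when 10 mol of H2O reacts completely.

Bonds broken (reactants):
  O-H: 4 × 473 = 1892
  Σ(broken) = 1892 kJ
Bonds formed (products):
  H-H: 2 × 423 = 846
  O=O: 1 × 514 = 514
  Σ(formed) = 1360 kJ
ΔH = Σ(broken) − Σ(formed) = 1892 − 1360 = +532 kJ
For 5× the reaction as written: 5 × (+532) = +2660 kJ

ΔH = +2660 kJ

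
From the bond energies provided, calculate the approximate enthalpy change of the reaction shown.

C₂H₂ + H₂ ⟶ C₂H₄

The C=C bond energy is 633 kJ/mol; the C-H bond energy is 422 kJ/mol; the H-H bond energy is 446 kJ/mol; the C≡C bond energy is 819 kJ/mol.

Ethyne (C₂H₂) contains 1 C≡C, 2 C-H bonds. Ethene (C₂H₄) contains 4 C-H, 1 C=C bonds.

ΔH ≈ −212 kJ

Bonds broken (reactants):
  C≡C: 1 × 819 = 819
  C-H: 2 × 422 = 844
  H-H: 1 × 446 = 446
  Σ(broken) = 2109 kJ
Bonds formed (products):
  C-H: 4 × 422 = 1688
  C=C: 1 × 633 = 633
  Σ(formed) = 2321 kJ
ΔH = Σ(broken) − Σ(formed) = 2109 − 2321 = −212 kJ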